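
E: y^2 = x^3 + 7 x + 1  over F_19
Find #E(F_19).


For each x in F_19, count y with y^2 = x^3 + 7 x + 1 mod 19:
  x = 0: RHS = 1, y in [1, 18]  -> 2 point(s)
  x = 1: RHS = 9, y in [3, 16]  -> 2 point(s)
  x = 2: RHS = 4, y in [2, 17]  -> 2 point(s)
  x = 3: RHS = 11, y in [7, 12]  -> 2 point(s)
  x = 4: RHS = 17, y in [6, 13]  -> 2 point(s)
  x = 5: RHS = 9, y in [3, 16]  -> 2 point(s)
  x = 10: RHS = 7, y in [8, 11]  -> 2 point(s)
  x = 13: RHS = 9, y in [3, 16]  -> 2 point(s)
  x = 15: RHS = 4, y in [2, 17]  -> 2 point(s)
  x = 17: RHS = 17, y in [6, 13]  -> 2 point(s)
Affine points: 20. Add the point at infinity: total = 21.

#E(F_19) = 21


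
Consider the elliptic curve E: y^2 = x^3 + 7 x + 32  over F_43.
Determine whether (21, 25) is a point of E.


Check whether y^2 = x^3 + 7 x + 32 (mod 43) for (x, y) = (21, 25).
LHS: y^2 = 25^2 mod 43 = 23
RHS: x^3 + 7 x + 32 = 21^3 + 7*21 + 32 mod 43 = 23
LHS = RHS

Yes, on the curve


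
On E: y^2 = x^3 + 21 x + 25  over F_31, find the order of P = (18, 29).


Compute successive multiples of P until we hit O:
  1P = (18, 29)
  2P = (28, 20)
  3P = (1, 27)
  4P = (0, 26)
  5P = (7, 9)
  6P = (7, 22)
  7P = (0, 5)
  8P = (1, 4)
  ... (continuing to 11P)
  11P = O

ord(P) = 11


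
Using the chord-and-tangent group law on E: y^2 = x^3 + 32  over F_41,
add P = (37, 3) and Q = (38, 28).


P != Q, so use the chord formula.
s = (y2 - y1) / (x2 - x1) = (25) / (1) mod 41 = 25
x3 = s^2 - x1 - x2 mod 41 = 25^2 - 37 - 38 = 17
y3 = s (x1 - x3) - y1 mod 41 = 25 * (37 - 17) - 3 = 5

P + Q = (17, 5)


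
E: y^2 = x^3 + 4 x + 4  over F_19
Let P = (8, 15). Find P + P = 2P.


Doubling: s = (3 x1^2 + a) / (2 y1)
s = (3*8^2 + 4) / (2*15) mod 19 = 4
x3 = s^2 - 2 x1 mod 19 = 4^2 - 2*8 = 0
y3 = s (x1 - x3) - y1 mod 19 = 4 * (8 - 0) - 15 = 17

2P = (0, 17)


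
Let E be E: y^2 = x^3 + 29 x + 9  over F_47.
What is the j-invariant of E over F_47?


Delta = -16(4 a^3 + 27 b^2) mod 47 = 44
-1728 * (4 a)^3 = -1728 * (4*29)^3 mod 47 = 4
j = 4 * 44^(-1) mod 47 = 30

j = 30 (mod 47)


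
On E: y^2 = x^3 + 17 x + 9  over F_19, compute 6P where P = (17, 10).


k = 6 = 110_2 (binary, LSB first: 011)
Double-and-add from P = (17, 10):
  bit 0 = 0: acc unchanged = O
  bit 1 = 1: acc = O + (9, 13) = (9, 13)
  bit 2 = 1: acc = (9, 13) + (6, 17) = (10, 1)

6P = (10, 1)


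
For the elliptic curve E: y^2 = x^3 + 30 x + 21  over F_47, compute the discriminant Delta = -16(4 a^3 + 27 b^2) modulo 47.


4 a^3 + 27 b^2 = 4*30^3 + 27*21^2 = 108000 + 11907 = 119907
Delta = -16 * (119907) = -1918512
Delta mod 47 = 28

Delta = 28 (mod 47)


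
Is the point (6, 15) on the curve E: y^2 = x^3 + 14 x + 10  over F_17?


Check whether y^2 = x^3 + 14 x + 10 (mod 17) for (x, y) = (6, 15).
LHS: y^2 = 15^2 mod 17 = 4
RHS: x^3 + 14 x + 10 = 6^3 + 14*6 + 10 mod 17 = 4
LHS = RHS

Yes, on the curve


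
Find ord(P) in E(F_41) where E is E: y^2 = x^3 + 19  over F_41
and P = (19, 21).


Compute successive multiples of P until we hit O:
  1P = (19, 21)
  2P = (5, 12)
  3P = (8, 30)
  4P = (35, 7)
  5P = (23, 3)
  6P = (9, 16)
  7P = (3, 28)
  8P = (28, 6)
  ... (continuing to 42P)
  42P = O

ord(P) = 42


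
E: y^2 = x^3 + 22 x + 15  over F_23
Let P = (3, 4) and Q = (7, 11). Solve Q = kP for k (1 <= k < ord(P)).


Enumerate multiples of P until we hit Q = (7, 11):
  1P = (3, 4)
  2P = (6, 15)
  3P = (7, 12)
  4P = (17, 14)
  5P = (19, 1)
  6P = (4, 12)
  7P = (11, 1)
  8P = (21, 20)
  9P = (12, 11)
  10P = (14, 13)
  11P = (8, 17)
  12P = (16, 22)
  13P = (10, 4)
  14P = (10, 19)
  15P = (16, 1)
  16P = (8, 6)
  17P = (14, 10)
  18P = (12, 12)
  19P = (21, 3)
  20P = (11, 22)
  21P = (4, 11)
  22P = (19, 22)
  23P = (17, 9)
  24P = (7, 11)
Match found at i = 24.

k = 24


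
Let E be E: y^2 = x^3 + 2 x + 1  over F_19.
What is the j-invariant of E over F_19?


Delta = -16(4 a^3 + 27 b^2) mod 19 = 6
-1728 * (4 a)^3 = -1728 * (4*2)^3 mod 19 = 18
j = 18 * 6^(-1) mod 19 = 3

j = 3 (mod 19)


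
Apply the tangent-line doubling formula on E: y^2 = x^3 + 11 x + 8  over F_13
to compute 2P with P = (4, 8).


Doubling: s = (3 x1^2 + a) / (2 y1)
s = (3*4^2 + 11) / (2*8) mod 13 = 11
x3 = s^2 - 2 x1 mod 13 = 11^2 - 2*4 = 9
y3 = s (x1 - x3) - y1 mod 13 = 11 * (4 - 9) - 8 = 2

2P = (9, 2)


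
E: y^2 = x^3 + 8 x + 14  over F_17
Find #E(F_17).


For each x in F_17, count y with y^2 = x^3 + 8 x + 14 mod 17:
  x = 2: RHS = 4, y in [2, 15]  -> 2 point(s)
  x = 4: RHS = 8, y in [5, 12]  -> 2 point(s)
  x = 5: RHS = 9, y in [3, 14]  -> 2 point(s)
  x = 9: RHS = 16, y in [4, 13]  -> 2 point(s)
  x = 12: RHS = 2, y in [6, 11]  -> 2 point(s)
Affine points: 10. Add the point at infinity: total = 11.

#E(F_17) = 11


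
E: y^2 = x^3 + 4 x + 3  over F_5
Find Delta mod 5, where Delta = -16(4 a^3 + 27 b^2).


4 a^3 + 27 b^2 = 4*4^3 + 27*3^2 = 256 + 243 = 499
Delta = -16 * (499) = -7984
Delta mod 5 = 1

Delta = 1 (mod 5)


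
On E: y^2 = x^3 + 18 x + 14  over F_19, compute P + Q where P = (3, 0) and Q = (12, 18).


P != Q, so use the chord formula.
s = (y2 - y1) / (x2 - x1) = (18) / (9) mod 19 = 2
x3 = s^2 - x1 - x2 mod 19 = 2^2 - 3 - 12 = 8
y3 = s (x1 - x3) - y1 mod 19 = 2 * (3 - 8) - 0 = 9

P + Q = (8, 9)


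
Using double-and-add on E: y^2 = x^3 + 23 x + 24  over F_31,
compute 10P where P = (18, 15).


k = 10 = 1010_2 (binary, LSB first: 0101)
Double-and-add from P = (18, 15):
  bit 0 = 0: acc unchanged = O
  bit 1 = 1: acc = O + (4, 5) = (4, 5)
  bit 2 = 0: acc unchanged = (4, 5)
  bit 3 = 1: acc = (4, 5) + (24, 4) = (13, 28)

10P = (13, 28)


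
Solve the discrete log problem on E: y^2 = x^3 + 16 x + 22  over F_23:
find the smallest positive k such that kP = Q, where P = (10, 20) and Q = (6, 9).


Enumerate multiples of P until we hit Q = (6, 9):
  1P = (10, 20)
  2P = (4, 9)
  3P = (13, 9)
  4P = (16, 2)
  5P = (6, 14)
  6P = (15, 7)
  7P = (2, 19)
  8P = (20, 19)
  9P = (19, 20)
  10P = (17, 3)
  11P = (8, 8)
  12P = (18, 1)
  13P = (1, 19)
  14P = (14, 0)
  15P = (1, 4)
  16P = (18, 22)
  17P = (8, 15)
  18P = (17, 20)
  19P = (19, 3)
  20P = (20, 4)
  21P = (2, 4)
  22P = (15, 16)
  23P = (6, 9)
Match found at i = 23.

k = 23


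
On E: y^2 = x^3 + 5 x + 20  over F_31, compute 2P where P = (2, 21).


Doubling: s = (3 x1^2 + a) / (2 y1)
s = (3*2^2 + 5) / (2*21) mod 31 = 10
x3 = s^2 - 2 x1 mod 31 = 10^2 - 2*2 = 3
y3 = s (x1 - x3) - y1 mod 31 = 10 * (2 - 3) - 21 = 0

2P = (3, 0)


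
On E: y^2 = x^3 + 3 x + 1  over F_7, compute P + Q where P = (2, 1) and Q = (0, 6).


P != Q, so use the chord formula.
s = (y2 - y1) / (x2 - x1) = (5) / (5) mod 7 = 1
x3 = s^2 - x1 - x2 mod 7 = 1^2 - 2 - 0 = 6
y3 = s (x1 - x3) - y1 mod 7 = 1 * (2 - 6) - 1 = 2

P + Q = (6, 2)


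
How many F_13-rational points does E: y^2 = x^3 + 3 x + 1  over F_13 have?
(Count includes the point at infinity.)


For each x in F_13, count y with y^2 = x^3 + 3 x + 1 mod 13:
  x = 0: RHS = 1, y in [1, 12]  -> 2 point(s)
  x = 4: RHS = 12, y in [5, 8]  -> 2 point(s)
  x = 6: RHS = 1, y in [1, 12]  -> 2 point(s)
  x = 7: RHS = 1, y in [1, 12]  -> 2 point(s)
  x = 8: RHS = 4, y in [2, 11]  -> 2 point(s)
  x = 9: RHS = 3, y in [4, 9]  -> 2 point(s)
  x = 10: RHS = 4, y in [2, 11]  -> 2 point(s)
  x = 11: RHS = 0, y in [0]  -> 1 point(s)
  x = 12: RHS = 10, y in [6, 7]  -> 2 point(s)
Affine points: 17. Add the point at infinity: total = 18.

#E(F_13) = 18


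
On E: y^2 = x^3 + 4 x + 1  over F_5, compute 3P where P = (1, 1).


k = 3 = 11_2 (binary, LSB first: 11)
Double-and-add from P = (1, 1):
  bit 0 = 1: acc = O + (1, 1) = (1, 1)
  bit 1 = 1: acc = (1, 1) + (4, 1) = (0, 4)

3P = (0, 4)


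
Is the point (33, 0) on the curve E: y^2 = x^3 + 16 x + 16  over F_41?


Check whether y^2 = x^3 + 16 x + 16 (mod 41) for (x, y) = (33, 0).
LHS: y^2 = 0^2 mod 41 = 0
RHS: x^3 + 16 x + 16 = 33^3 + 16*33 + 16 mod 41 = 32
LHS != RHS

No, not on the curve


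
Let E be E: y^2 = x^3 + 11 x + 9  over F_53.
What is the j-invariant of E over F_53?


Delta = -16(4 a^3 + 27 b^2) mod 53 = 28
-1728 * (4 a)^3 = -1728 * (4*11)^3 mod 53 = 8
j = 8 * 28^(-1) mod 53 = 23

j = 23 (mod 53)


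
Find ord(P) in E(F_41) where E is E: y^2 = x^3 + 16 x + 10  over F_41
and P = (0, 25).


Compute successive multiples of P until we hit O:
  1P = (0, 25)
  2P = (31, 11)
  3P = (30, 15)
  4P = (2, 3)
  5P = (37, 13)
  6P = (13, 18)
  7P = (5, 25)
  8P = (36, 16)
  ... (continuing to 32P)
  32P = O

ord(P) = 32


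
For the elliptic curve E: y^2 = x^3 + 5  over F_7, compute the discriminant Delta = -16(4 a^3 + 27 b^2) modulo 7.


4 a^3 + 27 b^2 = 4*0^3 + 27*5^2 = 0 + 675 = 675
Delta = -16 * (675) = -10800
Delta mod 7 = 1

Delta = 1 (mod 7)


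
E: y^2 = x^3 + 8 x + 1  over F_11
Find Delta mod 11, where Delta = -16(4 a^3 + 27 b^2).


4 a^3 + 27 b^2 = 4*8^3 + 27*1^2 = 2048 + 27 = 2075
Delta = -16 * (2075) = -33200
Delta mod 11 = 9

Delta = 9 (mod 11)


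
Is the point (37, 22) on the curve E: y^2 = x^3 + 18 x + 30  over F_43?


Check whether y^2 = x^3 + 18 x + 30 (mod 43) for (x, y) = (37, 22).
LHS: y^2 = 22^2 mod 43 = 11
RHS: x^3 + 18 x + 30 = 37^3 + 18*37 + 30 mod 43 = 7
LHS != RHS

No, not on the curve


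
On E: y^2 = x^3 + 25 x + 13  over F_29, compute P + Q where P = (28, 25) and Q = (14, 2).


P != Q, so use the chord formula.
s = (y2 - y1) / (x2 - x1) = (6) / (15) mod 29 = 12
x3 = s^2 - x1 - x2 mod 29 = 12^2 - 28 - 14 = 15
y3 = s (x1 - x3) - y1 mod 29 = 12 * (28 - 15) - 25 = 15

P + Q = (15, 15)


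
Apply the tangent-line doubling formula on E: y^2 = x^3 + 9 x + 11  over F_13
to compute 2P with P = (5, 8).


Doubling: s = (3 x1^2 + a) / (2 y1)
s = (3*5^2 + 9) / (2*8) mod 13 = 2
x3 = s^2 - 2 x1 mod 13 = 2^2 - 2*5 = 7
y3 = s (x1 - x3) - y1 mod 13 = 2 * (5 - 7) - 8 = 1

2P = (7, 1)


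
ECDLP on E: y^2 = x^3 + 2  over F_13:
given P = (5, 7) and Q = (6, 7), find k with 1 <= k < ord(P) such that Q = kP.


Enumerate multiples of P until we hit Q = (6, 7):
  1P = (5, 7)
  2P = (12, 1)
  3P = (10, 1)
  4P = (1, 9)
  5P = (4, 12)
  6P = (3, 9)
  7P = (6, 7)
Match found at i = 7.

k = 7


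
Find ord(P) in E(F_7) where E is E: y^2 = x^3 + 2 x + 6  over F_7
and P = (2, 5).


Compute successive multiples of P until we hit O:
  1P = (2, 5)
  2P = (3, 2)
  3P = (4, 1)
  4P = (5, 1)
  5P = (1, 3)
  6P = (1, 4)
  7P = (5, 6)
  8P = (4, 6)
  ... (continuing to 11P)
  11P = O

ord(P) = 11


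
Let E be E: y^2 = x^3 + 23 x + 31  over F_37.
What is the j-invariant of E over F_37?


Delta = -16(4 a^3 + 27 b^2) mod 37 = 2
-1728 * (4 a)^3 = -1728 * (4*23)^3 mod 37 = 31
j = 31 * 2^(-1) mod 37 = 34

j = 34 (mod 37)


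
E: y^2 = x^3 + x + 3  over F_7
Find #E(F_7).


For each x in F_7, count y with y^2 = x^3 + 1 x + 3 mod 7:
  x = 4: RHS = 1, y in [1, 6]  -> 2 point(s)
  x = 5: RHS = 0, y in [0]  -> 1 point(s)
  x = 6: RHS = 1, y in [1, 6]  -> 2 point(s)
Affine points: 5. Add the point at infinity: total = 6.

#E(F_7) = 6


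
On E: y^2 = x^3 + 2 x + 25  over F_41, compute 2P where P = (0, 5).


k = 2 = 10_2 (binary, LSB first: 01)
Double-and-add from P = (0, 5):
  bit 0 = 0: acc unchanged = O
  bit 1 = 1: acc = O + (23, 15) = (23, 15)

2P = (23, 15)


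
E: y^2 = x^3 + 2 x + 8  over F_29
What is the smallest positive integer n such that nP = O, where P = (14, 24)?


Compute successive multiples of P until we hit O:
  1P = (14, 24)
  2P = (2, 22)
  3P = (9, 1)
  4P = (26, 2)
  5P = (27, 24)
  6P = (17, 5)
  7P = (22, 17)
  8P = (6, 27)
  ... (continuing to 29P)
  29P = O

ord(P) = 29


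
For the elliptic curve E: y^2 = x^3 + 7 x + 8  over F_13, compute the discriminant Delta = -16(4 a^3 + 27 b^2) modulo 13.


4 a^3 + 27 b^2 = 4*7^3 + 27*8^2 = 1372 + 1728 = 3100
Delta = -16 * (3100) = -49600
Delta mod 13 = 8

Delta = 8 (mod 13)


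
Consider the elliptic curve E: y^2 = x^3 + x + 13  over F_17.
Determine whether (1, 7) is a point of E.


Check whether y^2 = x^3 + 1 x + 13 (mod 17) for (x, y) = (1, 7).
LHS: y^2 = 7^2 mod 17 = 15
RHS: x^3 + 1 x + 13 = 1^3 + 1*1 + 13 mod 17 = 15
LHS = RHS

Yes, on the curve


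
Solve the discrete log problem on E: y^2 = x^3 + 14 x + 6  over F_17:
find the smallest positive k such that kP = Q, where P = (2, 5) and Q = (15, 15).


Enumerate multiples of P until we hit Q = (15, 15):
  1P = (2, 5)
  2P = (15, 2)
  3P = (8, 16)
  4P = (8, 1)
  5P = (15, 15)
Match found at i = 5.

k = 5


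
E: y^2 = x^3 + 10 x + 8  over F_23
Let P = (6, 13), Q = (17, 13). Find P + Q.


P != Q, so use the chord formula.
s = (y2 - y1) / (x2 - x1) = (0) / (11) mod 23 = 0
x3 = s^2 - x1 - x2 mod 23 = 0^2 - 6 - 17 = 0
y3 = s (x1 - x3) - y1 mod 23 = 0 * (6 - 0) - 13 = 10

P + Q = (0, 10)


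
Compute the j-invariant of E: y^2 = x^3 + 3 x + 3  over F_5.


Delta = -16(4 a^3 + 27 b^2) mod 5 = 4
-1728 * (4 a)^3 = -1728 * (4*3)^3 mod 5 = 1
j = 1 * 4^(-1) mod 5 = 4

j = 4 (mod 5)


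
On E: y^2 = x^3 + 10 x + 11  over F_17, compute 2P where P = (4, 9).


Doubling: s = (3 x1^2 + a) / (2 y1)
s = (3*4^2 + 10) / (2*9) mod 17 = 7
x3 = s^2 - 2 x1 mod 17 = 7^2 - 2*4 = 7
y3 = s (x1 - x3) - y1 mod 17 = 7 * (4 - 7) - 9 = 4

2P = (7, 4)


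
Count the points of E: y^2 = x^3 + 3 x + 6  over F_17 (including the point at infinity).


For each x in F_17, count y with y^2 = x^3 + 3 x + 6 mod 17:
  x = 3: RHS = 8, y in [5, 12]  -> 2 point(s)
  x = 6: RHS = 2, y in [6, 11]  -> 2 point(s)
  x = 7: RHS = 13, y in [8, 9]  -> 2 point(s)
  x = 8: RHS = 15, y in [7, 10]  -> 2 point(s)
  x = 10: RHS = 16, y in [4, 13]  -> 2 point(s)
  x = 12: RHS = 2, y in [6, 11]  -> 2 point(s)
  x = 13: RHS = 15, y in [7, 10]  -> 2 point(s)
  x = 14: RHS = 4, y in [2, 15]  -> 2 point(s)
  x = 15: RHS = 9, y in [3, 14]  -> 2 point(s)
  x = 16: RHS = 2, y in [6, 11]  -> 2 point(s)
Affine points: 20. Add the point at infinity: total = 21.

#E(F_17) = 21


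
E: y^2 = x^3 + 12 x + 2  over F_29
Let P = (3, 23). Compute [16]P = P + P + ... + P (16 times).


k = 16 = 10000_2 (binary, LSB first: 00001)
Double-and-add from P = (3, 23):
  bit 0 = 0: acc unchanged = O
  bit 1 = 0: acc unchanged = O
  bit 2 = 0: acc unchanged = O
  bit 3 = 0: acc unchanged = O
  bit 4 = 1: acc = O + (7, 20) = (7, 20)

16P = (7, 20)


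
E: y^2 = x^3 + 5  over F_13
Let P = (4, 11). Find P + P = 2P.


Doubling: s = (3 x1^2 + a) / (2 y1)
s = (3*4^2 + 0) / (2*11) mod 13 = 1
x3 = s^2 - 2 x1 mod 13 = 1^2 - 2*4 = 6
y3 = s (x1 - x3) - y1 mod 13 = 1 * (4 - 6) - 11 = 0

2P = (6, 0)


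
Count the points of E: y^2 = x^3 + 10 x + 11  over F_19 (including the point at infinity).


For each x in F_19, count y with y^2 = x^3 + 10 x + 11 mod 19:
  x = 0: RHS = 11, y in [7, 12]  -> 2 point(s)
  x = 2: RHS = 1, y in [1, 18]  -> 2 point(s)
  x = 3: RHS = 11, y in [7, 12]  -> 2 point(s)
  x = 4: RHS = 1, y in [1, 18]  -> 2 point(s)
  x = 7: RHS = 6, y in [5, 14]  -> 2 point(s)
  x = 10: RHS = 9, y in [3, 16]  -> 2 point(s)
  x = 12: RHS = 16, y in [4, 15]  -> 2 point(s)
  x = 13: RHS = 1, y in [1, 18]  -> 2 point(s)
  x = 14: RHS = 7, y in [8, 11]  -> 2 point(s)
  x = 16: RHS = 11, y in [7, 12]  -> 2 point(s)
  x = 18: RHS = 0, y in [0]  -> 1 point(s)
Affine points: 21. Add the point at infinity: total = 22.

#E(F_19) = 22


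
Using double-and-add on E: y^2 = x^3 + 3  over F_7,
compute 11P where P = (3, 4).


k = 11 = 1011_2 (binary, LSB first: 1101)
Double-and-add from P = (3, 4):
  bit 0 = 1: acc = O + (3, 4) = (3, 4)
  bit 1 = 1: acc = (3, 4) + (2, 2) = (6, 4)
  bit 2 = 0: acc unchanged = (6, 4)
  bit 3 = 1: acc = (6, 4) + (1, 5) = (2, 5)

11P = (2, 5)


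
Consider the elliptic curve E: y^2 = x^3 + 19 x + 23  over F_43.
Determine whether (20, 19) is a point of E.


Check whether y^2 = x^3 + 19 x + 23 (mod 43) for (x, y) = (20, 19).
LHS: y^2 = 19^2 mod 43 = 17
RHS: x^3 + 19 x + 23 = 20^3 + 19*20 + 23 mod 43 = 18
LHS != RHS

No, not on the curve


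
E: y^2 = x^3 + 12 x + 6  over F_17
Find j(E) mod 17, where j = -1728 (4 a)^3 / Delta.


Delta = -16(4 a^3 + 27 b^2) mod 17 = 13
-1728 * (4 a)^3 = -1728 * (4*12)^3 mod 17 = 8
j = 8 * 13^(-1) mod 17 = 15

j = 15 (mod 17)


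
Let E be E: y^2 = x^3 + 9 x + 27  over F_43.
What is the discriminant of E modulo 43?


4 a^3 + 27 b^2 = 4*9^3 + 27*27^2 = 2916 + 19683 = 22599
Delta = -16 * (22599) = -361584
Delta mod 43 = 3

Delta = 3 (mod 43)


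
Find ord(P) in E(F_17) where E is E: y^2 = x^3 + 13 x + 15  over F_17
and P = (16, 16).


Compute successive multiples of P until we hit O:
  1P = (16, 16)
  2P = (15, 10)
  3P = (5, 16)
  4P = (13, 1)
  5P = (13, 16)
  6P = (5, 1)
  7P = (15, 7)
  8P = (16, 1)
  ... (continuing to 9P)
  9P = O

ord(P) = 9


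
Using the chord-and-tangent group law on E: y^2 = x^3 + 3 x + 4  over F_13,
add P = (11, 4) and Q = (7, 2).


P != Q, so use the chord formula.
s = (y2 - y1) / (x2 - x1) = (11) / (9) mod 13 = 7
x3 = s^2 - x1 - x2 mod 13 = 7^2 - 11 - 7 = 5
y3 = s (x1 - x3) - y1 mod 13 = 7 * (11 - 5) - 4 = 12

P + Q = (5, 12)


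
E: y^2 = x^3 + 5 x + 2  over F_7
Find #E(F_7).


For each x in F_7, count y with y^2 = x^3 + 5 x + 2 mod 7:
  x = 0: RHS = 2, y in [3, 4]  -> 2 point(s)
  x = 1: RHS = 1, y in [1, 6]  -> 2 point(s)
  x = 3: RHS = 2, y in [3, 4]  -> 2 point(s)
  x = 4: RHS = 2, y in [3, 4]  -> 2 point(s)
Affine points: 8. Add the point at infinity: total = 9.

#E(F_7) = 9


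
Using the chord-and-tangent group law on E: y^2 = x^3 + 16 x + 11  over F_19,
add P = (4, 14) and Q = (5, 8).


P != Q, so use the chord formula.
s = (y2 - y1) / (x2 - x1) = (13) / (1) mod 19 = 13
x3 = s^2 - x1 - x2 mod 19 = 13^2 - 4 - 5 = 8
y3 = s (x1 - x3) - y1 mod 19 = 13 * (4 - 8) - 14 = 10

P + Q = (8, 10)


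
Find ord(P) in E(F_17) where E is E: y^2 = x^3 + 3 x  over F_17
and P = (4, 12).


Compute successive multiples of P until we hit O:
  1P = (4, 12)
  2P = (9, 5)
  3P = (8, 14)
  4P = (1, 15)
  5P = (13, 14)
  6P = (16, 8)
  7P = (16, 9)
  8P = (13, 3)
  ... (continuing to 13P)
  13P = O

ord(P) = 13


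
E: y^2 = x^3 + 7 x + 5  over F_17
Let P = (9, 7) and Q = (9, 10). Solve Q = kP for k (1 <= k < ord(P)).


Enumerate multiples of P until we hit Q = (9, 10):
  1P = (9, 7)
  2P = (15, 0)
  3P = (9, 10)
Match found at i = 3.

k = 3


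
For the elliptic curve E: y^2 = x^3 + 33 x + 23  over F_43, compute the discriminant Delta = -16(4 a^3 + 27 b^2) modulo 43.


4 a^3 + 27 b^2 = 4*33^3 + 27*23^2 = 143748 + 14283 = 158031
Delta = -16 * (158031) = -2528496
Delta mod 43 = 33

Delta = 33 (mod 43)


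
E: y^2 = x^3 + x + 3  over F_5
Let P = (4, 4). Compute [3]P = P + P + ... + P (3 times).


k = 3 = 11_2 (binary, LSB first: 11)
Double-and-add from P = (4, 4):
  bit 0 = 1: acc = O + (4, 4) = (4, 4)
  bit 1 = 1: acc = (4, 4) + (1, 0) = (4, 1)

3P = (4, 1)


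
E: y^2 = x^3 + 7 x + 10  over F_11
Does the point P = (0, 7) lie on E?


Check whether y^2 = x^3 + 7 x + 10 (mod 11) for (x, y) = (0, 7).
LHS: y^2 = 7^2 mod 11 = 5
RHS: x^3 + 7 x + 10 = 0^3 + 7*0 + 10 mod 11 = 10
LHS != RHS

No, not on the curve


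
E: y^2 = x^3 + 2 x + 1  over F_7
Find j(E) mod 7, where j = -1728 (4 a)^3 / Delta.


Delta = -16(4 a^3 + 27 b^2) mod 7 = 1
-1728 * (4 a)^3 = -1728 * (4*2)^3 mod 7 = 1
j = 1 * 1^(-1) mod 7 = 1

j = 1 (mod 7)


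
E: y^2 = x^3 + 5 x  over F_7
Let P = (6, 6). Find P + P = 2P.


Doubling: s = (3 x1^2 + a) / (2 y1)
s = (3*6^2 + 5) / (2*6) mod 7 = 3
x3 = s^2 - 2 x1 mod 7 = 3^2 - 2*6 = 4
y3 = s (x1 - x3) - y1 mod 7 = 3 * (6 - 4) - 6 = 0

2P = (4, 0)


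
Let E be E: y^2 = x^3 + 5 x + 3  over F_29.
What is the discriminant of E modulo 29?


4 a^3 + 27 b^2 = 4*5^3 + 27*3^2 = 500 + 243 = 743
Delta = -16 * (743) = -11888
Delta mod 29 = 2

Delta = 2 (mod 29)


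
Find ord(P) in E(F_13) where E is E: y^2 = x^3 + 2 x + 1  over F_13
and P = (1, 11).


Compute successive multiples of P until we hit O:
  1P = (1, 11)
  2P = (2, 0)
  3P = (1, 2)
  4P = O

ord(P) = 4


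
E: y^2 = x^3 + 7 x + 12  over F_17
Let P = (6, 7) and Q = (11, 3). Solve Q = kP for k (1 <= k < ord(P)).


Enumerate multiples of P until we hit Q = (11, 3):
  1P = (6, 7)
  2P = (3, 14)
  3P = (4, 11)
  4P = (11, 3)
Match found at i = 4.

k = 4


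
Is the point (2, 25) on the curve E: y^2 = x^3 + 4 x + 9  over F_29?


Check whether y^2 = x^3 + 4 x + 9 (mod 29) for (x, y) = (2, 25).
LHS: y^2 = 25^2 mod 29 = 16
RHS: x^3 + 4 x + 9 = 2^3 + 4*2 + 9 mod 29 = 25
LHS != RHS

No, not on the curve


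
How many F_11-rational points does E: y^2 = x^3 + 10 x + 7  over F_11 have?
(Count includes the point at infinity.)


For each x in F_11, count y with y^2 = x^3 + 10 x + 7 mod 11:
  x = 3: RHS = 9, y in [3, 8]  -> 2 point(s)
  x = 4: RHS = 1, y in [1, 10]  -> 2 point(s)
  x = 8: RHS = 5, y in [4, 7]  -> 2 point(s)
  x = 9: RHS = 1, y in [1, 10]  -> 2 point(s)
Affine points: 8. Add the point at infinity: total = 9.

#E(F_11) = 9


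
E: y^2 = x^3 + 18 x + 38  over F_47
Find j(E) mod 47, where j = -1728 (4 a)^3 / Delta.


Delta = -16(4 a^3 + 27 b^2) mod 47 = 2
-1728 * (4 a)^3 = -1728 * (4*18)^3 mod 47 = 43
j = 43 * 2^(-1) mod 47 = 45

j = 45 (mod 47)


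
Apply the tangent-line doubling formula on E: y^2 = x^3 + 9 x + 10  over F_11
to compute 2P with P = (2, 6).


Doubling: s = (3 x1^2 + a) / (2 y1)
s = (3*2^2 + 9) / (2*6) mod 11 = 10
x3 = s^2 - 2 x1 mod 11 = 10^2 - 2*2 = 8
y3 = s (x1 - x3) - y1 mod 11 = 10 * (2 - 8) - 6 = 0

2P = (8, 0)


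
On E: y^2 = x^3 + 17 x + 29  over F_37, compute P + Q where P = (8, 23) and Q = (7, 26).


P != Q, so use the chord formula.
s = (y2 - y1) / (x2 - x1) = (3) / (36) mod 37 = 34
x3 = s^2 - x1 - x2 mod 37 = 34^2 - 8 - 7 = 31
y3 = s (x1 - x3) - y1 mod 37 = 34 * (8 - 31) - 23 = 9

P + Q = (31, 9)


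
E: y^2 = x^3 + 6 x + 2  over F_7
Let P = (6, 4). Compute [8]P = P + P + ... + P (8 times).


k = 8 = 1000_2 (binary, LSB first: 0001)
Double-and-add from P = (6, 4):
  bit 0 = 0: acc unchanged = O
  bit 1 = 0: acc unchanged = O
  bit 2 = 0: acc unchanged = O
  bit 3 = 1: acc = O + (6, 3) = (6, 3)

8P = (6, 3)


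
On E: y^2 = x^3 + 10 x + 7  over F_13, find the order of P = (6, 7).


Compute successive multiples of P until we hit O:
  1P = (6, 7)
  2P = (2, 10)
  3P = (8, 1)
  4P = (8, 12)
  5P = (2, 3)
  6P = (6, 6)
  7P = O

ord(P) = 7


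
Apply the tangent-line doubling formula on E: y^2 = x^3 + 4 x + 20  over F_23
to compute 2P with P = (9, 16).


Doubling: s = (3 x1^2 + a) / (2 y1)
s = (3*9^2 + 4) / (2*16) mod 23 = 7
x3 = s^2 - 2 x1 mod 23 = 7^2 - 2*9 = 8
y3 = s (x1 - x3) - y1 mod 23 = 7 * (9 - 8) - 16 = 14

2P = (8, 14)


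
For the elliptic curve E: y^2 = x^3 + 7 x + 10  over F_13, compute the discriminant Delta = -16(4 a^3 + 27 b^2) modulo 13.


4 a^3 + 27 b^2 = 4*7^3 + 27*10^2 = 1372 + 2700 = 4072
Delta = -16 * (4072) = -65152
Delta mod 13 = 4

Delta = 4 (mod 13)


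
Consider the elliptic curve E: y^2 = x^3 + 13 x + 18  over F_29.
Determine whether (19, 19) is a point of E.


Check whether y^2 = x^3 + 13 x + 18 (mod 29) for (x, y) = (19, 19).
LHS: y^2 = 19^2 mod 29 = 13
RHS: x^3 + 13 x + 18 = 19^3 + 13*19 + 18 mod 29 = 19
LHS != RHS

No, not on the curve


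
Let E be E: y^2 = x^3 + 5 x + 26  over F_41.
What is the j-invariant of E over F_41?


Delta = -16(4 a^3 + 27 b^2) mod 41 = 6
-1728 * (4 a)^3 = -1728 * (4*5)^3 mod 41 = 11
j = 11 * 6^(-1) mod 41 = 36

j = 36 (mod 41)


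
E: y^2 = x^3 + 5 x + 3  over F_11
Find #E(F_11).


For each x in F_11, count y with y^2 = x^3 + 5 x + 3 mod 11:
  x = 0: RHS = 3, y in [5, 6]  -> 2 point(s)
  x = 1: RHS = 9, y in [3, 8]  -> 2 point(s)
  x = 3: RHS = 1, y in [1, 10]  -> 2 point(s)
  x = 8: RHS = 5, y in [4, 7]  -> 2 point(s)
Affine points: 8. Add the point at infinity: total = 9.

#E(F_11) = 9


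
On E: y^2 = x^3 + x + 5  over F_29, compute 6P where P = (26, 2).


k = 6 = 110_2 (binary, LSB first: 011)
Double-and-add from P = (26, 2):
  bit 0 = 0: acc unchanged = O
  bit 1 = 1: acc = O + (26, 27) = (26, 27)
  bit 2 = 1: acc = (26, 27) + (26, 2) = O

6P = O


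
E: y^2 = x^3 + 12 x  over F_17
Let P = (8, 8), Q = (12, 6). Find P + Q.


P != Q, so use the chord formula.
s = (y2 - y1) / (x2 - x1) = (15) / (4) mod 17 = 8
x3 = s^2 - x1 - x2 mod 17 = 8^2 - 8 - 12 = 10
y3 = s (x1 - x3) - y1 mod 17 = 8 * (8 - 10) - 8 = 10

P + Q = (10, 10)


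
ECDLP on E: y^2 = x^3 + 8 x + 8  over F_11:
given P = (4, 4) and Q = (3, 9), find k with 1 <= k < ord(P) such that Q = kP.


Enumerate multiples of P until we hit Q = (3, 9):
  1P = (4, 4)
  2P = (8, 1)
  3P = (3, 9)
Match found at i = 3.

k = 3


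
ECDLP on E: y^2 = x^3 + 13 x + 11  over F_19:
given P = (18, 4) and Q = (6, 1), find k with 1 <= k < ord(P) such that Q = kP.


Enumerate multiples of P until we hit Q = (6, 1):
  1P = (18, 4)
  2P = (6, 1)
Match found at i = 2.

k = 2


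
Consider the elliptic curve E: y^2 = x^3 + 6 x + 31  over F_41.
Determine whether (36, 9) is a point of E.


Check whether y^2 = x^3 + 6 x + 31 (mod 41) for (x, y) = (36, 9).
LHS: y^2 = 9^2 mod 41 = 40
RHS: x^3 + 6 x + 31 = 36^3 + 6*36 + 31 mod 41 = 40
LHS = RHS

Yes, on the curve


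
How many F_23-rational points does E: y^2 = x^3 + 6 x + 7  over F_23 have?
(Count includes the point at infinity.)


For each x in F_23, count y with y^2 = x^3 + 6 x + 7 mod 23:
  x = 2: RHS = 4, y in [2, 21]  -> 2 point(s)
  x = 3: RHS = 6, y in [11, 12]  -> 2 point(s)
  x = 4: RHS = 3, y in [7, 16]  -> 2 point(s)
  x = 5: RHS = 1, y in [1, 22]  -> 2 point(s)
  x = 6: RHS = 6, y in [11, 12]  -> 2 point(s)
  x = 7: RHS = 1, y in [1, 22]  -> 2 point(s)
  x = 9: RHS = 8, y in [10, 13]  -> 2 point(s)
  x = 10: RHS = 9, y in [3, 20]  -> 2 point(s)
  x = 11: RHS = 1, y in [1, 22]  -> 2 point(s)
  x = 12: RHS = 13, y in [6, 17]  -> 2 point(s)
  x = 14: RHS = 6, y in [11, 12]  -> 2 point(s)
  x = 16: RHS = 13, y in [6, 17]  -> 2 point(s)
  x = 17: RHS = 8, y in [10, 13]  -> 2 point(s)
  x = 18: RHS = 13, y in [6, 17]  -> 2 point(s)
  x = 20: RHS = 8, y in [10, 13]  -> 2 point(s)
  x = 22: RHS = 0, y in [0]  -> 1 point(s)
Affine points: 31. Add the point at infinity: total = 32.

#E(F_23) = 32


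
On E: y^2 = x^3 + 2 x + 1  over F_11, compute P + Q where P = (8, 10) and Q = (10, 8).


P != Q, so use the chord formula.
s = (y2 - y1) / (x2 - x1) = (9) / (2) mod 11 = 10
x3 = s^2 - x1 - x2 mod 11 = 10^2 - 8 - 10 = 5
y3 = s (x1 - x3) - y1 mod 11 = 10 * (8 - 5) - 10 = 9

P + Q = (5, 9)


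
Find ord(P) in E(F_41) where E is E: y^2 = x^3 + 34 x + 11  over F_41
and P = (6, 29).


Compute successive multiples of P until we hit O:
  1P = (6, 29)
  2P = (25, 39)
  3P = (18, 10)
  4P = (1, 28)
  5P = (16, 10)
  6P = (14, 19)
  7P = (20, 9)
  8P = (7, 31)
  ... (continuing to 49P)
  49P = O

ord(P) = 49


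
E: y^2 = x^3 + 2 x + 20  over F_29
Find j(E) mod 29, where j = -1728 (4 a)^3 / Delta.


Delta = -16(4 a^3 + 27 b^2) mod 29 = 21
-1728 * (4 a)^3 = -1728 * (4*2)^3 mod 29 = 25
j = 25 * 21^(-1) mod 29 = 15

j = 15 (mod 29)


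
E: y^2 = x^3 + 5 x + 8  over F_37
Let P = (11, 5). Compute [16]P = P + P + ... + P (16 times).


k = 16 = 10000_2 (binary, LSB first: 00001)
Double-and-add from P = (11, 5):
  bit 0 = 0: acc unchanged = O
  bit 1 = 0: acc unchanged = O
  bit 2 = 0: acc unchanged = O
  bit 3 = 0: acc unchanged = O
  bit 4 = 1: acc = O + (5, 11) = (5, 11)

16P = (5, 11)


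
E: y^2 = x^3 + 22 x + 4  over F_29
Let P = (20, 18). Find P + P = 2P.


Doubling: s = (3 x1^2 + a) / (2 y1)
s = (3*20^2 + 22) / (2*18) mod 29 = 13
x3 = s^2 - 2 x1 mod 29 = 13^2 - 2*20 = 13
y3 = s (x1 - x3) - y1 mod 29 = 13 * (20 - 13) - 18 = 15

2P = (13, 15)


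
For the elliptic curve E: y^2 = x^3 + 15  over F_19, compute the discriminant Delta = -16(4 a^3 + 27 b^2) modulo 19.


4 a^3 + 27 b^2 = 4*0^3 + 27*15^2 = 0 + 6075 = 6075
Delta = -16 * (6075) = -97200
Delta mod 19 = 4

Delta = 4 (mod 19)


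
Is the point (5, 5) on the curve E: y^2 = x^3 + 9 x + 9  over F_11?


Check whether y^2 = x^3 + 9 x + 9 (mod 11) for (x, y) = (5, 5).
LHS: y^2 = 5^2 mod 11 = 3
RHS: x^3 + 9 x + 9 = 5^3 + 9*5 + 9 mod 11 = 3
LHS = RHS

Yes, on the curve


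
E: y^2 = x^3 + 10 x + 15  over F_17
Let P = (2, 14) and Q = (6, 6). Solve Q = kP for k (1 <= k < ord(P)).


Enumerate multiples of P until we hit Q = (6, 6):
  1P = (2, 14)
  2P = (0, 7)
  3P = (6, 6)
Match found at i = 3.

k = 3


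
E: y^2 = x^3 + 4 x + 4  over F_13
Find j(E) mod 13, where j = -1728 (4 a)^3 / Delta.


Delta = -16(4 a^3 + 27 b^2) mod 13 = 3
-1728 * (4 a)^3 = -1728 * (4*4)^3 mod 13 = 1
j = 1 * 3^(-1) mod 13 = 9

j = 9 (mod 13)


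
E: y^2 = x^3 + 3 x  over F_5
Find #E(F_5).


For each x in F_5, count y with y^2 = x^3 + 3 x + 0 mod 5:
  x = 0: RHS = 0, y in [0]  -> 1 point(s)
  x = 1: RHS = 4, y in [2, 3]  -> 2 point(s)
  x = 2: RHS = 4, y in [2, 3]  -> 2 point(s)
  x = 3: RHS = 1, y in [1, 4]  -> 2 point(s)
  x = 4: RHS = 1, y in [1, 4]  -> 2 point(s)
Affine points: 9. Add the point at infinity: total = 10.

#E(F_5) = 10


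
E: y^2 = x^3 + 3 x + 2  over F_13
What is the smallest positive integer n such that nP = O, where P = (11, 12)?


Compute successive multiples of P until we hit O:
  1P = (11, 12)
  2P = (5, 8)
  3P = (9, 11)
  4P = (3, 5)
  5P = (2, 4)
  6P = (4, 0)
  7P = (2, 9)
  8P = (3, 8)
  ... (continuing to 12P)
  12P = O

ord(P) = 12


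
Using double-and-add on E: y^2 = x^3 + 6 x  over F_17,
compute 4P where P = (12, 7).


k = 4 = 100_2 (binary, LSB first: 001)
Double-and-add from P = (12, 7):
  bit 0 = 0: acc unchanged = O
  bit 1 = 0: acc unchanged = O
  bit 2 = 1: acc = O + (9, 1) = (9, 1)

4P = (9, 1)


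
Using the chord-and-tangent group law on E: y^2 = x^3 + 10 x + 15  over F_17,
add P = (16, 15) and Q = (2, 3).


P != Q, so use the chord formula.
s = (y2 - y1) / (x2 - x1) = (5) / (3) mod 17 = 13
x3 = s^2 - x1 - x2 mod 17 = 13^2 - 16 - 2 = 15
y3 = s (x1 - x3) - y1 mod 17 = 13 * (16 - 15) - 15 = 15

P + Q = (15, 15)


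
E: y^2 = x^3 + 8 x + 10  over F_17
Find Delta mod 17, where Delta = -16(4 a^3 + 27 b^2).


4 a^3 + 27 b^2 = 4*8^3 + 27*10^2 = 2048 + 2700 = 4748
Delta = -16 * (4748) = -75968
Delta mod 17 = 5

Delta = 5 (mod 17)


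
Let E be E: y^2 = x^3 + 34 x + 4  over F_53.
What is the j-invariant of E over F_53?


Delta = -16(4 a^3 + 27 b^2) mod 53 = 8
-1728 * (4 a)^3 = -1728 * (4*34)^3 mod 53 = 6
j = 6 * 8^(-1) mod 53 = 14

j = 14 (mod 53)


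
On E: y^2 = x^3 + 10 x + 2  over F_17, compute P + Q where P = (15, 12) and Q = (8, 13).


P != Q, so use the chord formula.
s = (y2 - y1) / (x2 - x1) = (1) / (10) mod 17 = 12
x3 = s^2 - x1 - x2 mod 17 = 12^2 - 15 - 8 = 2
y3 = s (x1 - x3) - y1 mod 17 = 12 * (15 - 2) - 12 = 8

P + Q = (2, 8)


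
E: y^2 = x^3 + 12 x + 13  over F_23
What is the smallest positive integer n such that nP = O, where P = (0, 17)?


Compute successive multiples of P until we hit O:
  1P = (0, 17)
  2P = (1, 7)
  3P = (7, 7)
  4P = (11, 2)
  5P = (15, 16)
  6P = (17, 1)
  7P = (8, 0)
  8P = (17, 22)
  ... (continuing to 14P)
  14P = O

ord(P) = 14


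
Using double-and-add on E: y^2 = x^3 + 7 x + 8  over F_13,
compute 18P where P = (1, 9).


k = 18 = 10010_2 (binary, LSB first: 01001)
Double-and-add from P = (1, 9):
  bit 0 = 0: acc unchanged = O
  bit 1 = 1: acc = O + (2, 2) = (2, 2)
  bit 2 = 0: acc unchanged = (2, 2)
  bit 3 = 0: acc unchanged = (2, 2)
  bit 4 = 1: acc = (2, 2) + (8, 11) = (2, 11)

18P = (2, 11)


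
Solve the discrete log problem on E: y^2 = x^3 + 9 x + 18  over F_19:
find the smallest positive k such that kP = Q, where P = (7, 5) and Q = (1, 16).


Enumerate multiples of P until we hit Q = (1, 16):
  1P = (7, 5)
  2P = (12, 12)
  3P = (5, 13)
  4P = (4, 2)
  5P = (9, 12)
  6P = (1, 16)
Match found at i = 6.

k = 6


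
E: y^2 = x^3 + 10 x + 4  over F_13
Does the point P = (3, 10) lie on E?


Check whether y^2 = x^3 + 10 x + 4 (mod 13) for (x, y) = (3, 10).
LHS: y^2 = 10^2 mod 13 = 9
RHS: x^3 + 10 x + 4 = 3^3 + 10*3 + 4 mod 13 = 9
LHS = RHS

Yes, on the curve


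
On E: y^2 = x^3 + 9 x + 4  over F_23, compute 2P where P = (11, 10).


Doubling: s = (3 x1^2 + a) / (2 y1)
s = (3*11^2 + 9) / (2*10) mod 23 = 14
x3 = s^2 - 2 x1 mod 23 = 14^2 - 2*11 = 13
y3 = s (x1 - x3) - y1 mod 23 = 14 * (11 - 13) - 10 = 8

2P = (13, 8)


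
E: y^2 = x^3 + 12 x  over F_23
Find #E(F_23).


For each x in F_23, count y with y^2 = x^3 + 12 x + 0 mod 23:
  x = 0: RHS = 0, y in [0]  -> 1 point(s)
  x = 1: RHS = 13, y in [6, 17]  -> 2 point(s)
  x = 2: RHS = 9, y in [3, 20]  -> 2 point(s)
  x = 5: RHS = 1, y in [1, 22]  -> 2 point(s)
  x = 6: RHS = 12, y in [9, 14]  -> 2 point(s)
  x = 7: RHS = 13, y in [6, 17]  -> 2 point(s)
  x = 9: RHS = 9, y in [3, 20]  -> 2 point(s)
  x = 10: RHS = 16, y in [4, 19]  -> 2 point(s)
  x = 12: RHS = 9, y in [3, 20]  -> 2 point(s)
  x = 15: RHS = 13, y in [6, 17]  -> 2 point(s)
  x = 19: RHS = 3, y in [7, 16]  -> 2 point(s)
  x = 20: RHS = 6, y in [11, 12]  -> 2 point(s)
Affine points: 23. Add the point at infinity: total = 24.

#E(F_23) = 24


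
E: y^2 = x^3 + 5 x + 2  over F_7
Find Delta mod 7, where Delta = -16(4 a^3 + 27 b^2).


4 a^3 + 27 b^2 = 4*5^3 + 27*2^2 = 500 + 108 = 608
Delta = -16 * (608) = -9728
Delta mod 7 = 2

Delta = 2 (mod 7)


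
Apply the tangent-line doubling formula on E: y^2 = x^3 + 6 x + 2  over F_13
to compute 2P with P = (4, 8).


Doubling: s = (3 x1^2 + a) / (2 y1)
s = (3*4^2 + 6) / (2*8) mod 13 = 5
x3 = s^2 - 2 x1 mod 13 = 5^2 - 2*4 = 4
y3 = s (x1 - x3) - y1 mod 13 = 5 * (4 - 4) - 8 = 5

2P = (4, 5)


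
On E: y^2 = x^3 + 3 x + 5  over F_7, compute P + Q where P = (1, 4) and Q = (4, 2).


P != Q, so use the chord formula.
s = (y2 - y1) / (x2 - x1) = (5) / (3) mod 7 = 4
x3 = s^2 - x1 - x2 mod 7 = 4^2 - 1 - 4 = 4
y3 = s (x1 - x3) - y1 mod 7 = 4 * (1 - 4) - 4 = 5

P + Q = (4, 5)


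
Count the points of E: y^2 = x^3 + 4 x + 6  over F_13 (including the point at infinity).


For each x in F_13, count y with y^2 = x^3 + 4 x + 6 mod 13:
  x = 2: RHS = 9, y in [3, 10]  -> 2 point(s)
  x = 6: RHS = 12, y in [5, 8]  -> 2 point(s)
  x = 7: RHS = 0, y in [0]  -> 1 point(s)
  x = 8: RHS = 4, y in [2, 11]  -> 2 point(s)
  x = 9: RHS = 4, y in [2, 11]  -> 2 point(s)
  x = 11: RHS = 3, y in [4, 9]  -> 2 point(s)
  x = 12: RHS = 1, y in [1, 12]  -> 2 point(s)
Affine points: 13. Add the point at infinity: total = 14.

#E(F_13) = 14


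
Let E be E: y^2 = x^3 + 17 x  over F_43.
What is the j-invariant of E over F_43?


Delta = -16(4 a^3 + 27 b^2) mod 43 = 27
-1728 * (4 a)^3 = -1728 * (4*17)^3 mod 43 = 1
j = 1 * 27^(-1) mod 43 = 8

j = 8 (mod 43)


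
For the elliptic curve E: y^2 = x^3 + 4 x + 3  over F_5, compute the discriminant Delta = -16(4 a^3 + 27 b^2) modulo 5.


4 a^3 + 27 b^2 = 4*4^3 + 27*3^2 = 256 + 243 = 499
Delta = -16 * (499) = -7984
Delta mod 5 = 1

Delta = 1 (mod 5)


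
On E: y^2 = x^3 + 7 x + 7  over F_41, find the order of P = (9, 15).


Compute successive multiples of P until we hit O:
  1P = (9, 15)
  2P = (15, 17)
  3P = (8, 40)
  4P = (34, 36)
  5P = (38, 0)
  6P = (34, 5)
  7P = (8, 1)
  8P = (15, 24)
  ... (continuing to 10P)
  10P = O

ord(P) = 10


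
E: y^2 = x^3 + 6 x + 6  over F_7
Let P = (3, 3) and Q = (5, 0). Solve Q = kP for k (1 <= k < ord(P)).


Enumerate multiples of P until we hit Q = (5, 0):
  1P = (3, 3)
  2P = (5, 0)
Match found at i = 2.

k = 2


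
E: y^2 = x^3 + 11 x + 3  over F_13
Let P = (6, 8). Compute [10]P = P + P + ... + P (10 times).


k = 10 = 1010_2 (binary, LSB first: 0101)
Double-and-add from P = (6, 8):
  bit 0 = 0: acc unchanged = O
  bit 1 = 1: acc = O + (0, 9) = (0, 9)
  bit 2 = 0: acc unchanged = (0, 9)
  bit 3 = 1: acc = (0, 9) + (12, 2) = (11, 5)

10P = (11, 5)


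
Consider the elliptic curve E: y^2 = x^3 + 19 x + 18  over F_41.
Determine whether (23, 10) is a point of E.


Check whether y^2 = x^3 + 19 x + 18 (mod 41) for (x, y) = (23, 10).
LHS: y^2 = 10^2 mod 41 = 18
RHS: x^3 + 19 x + 18 = 23^3 + 19*23 + 18 mod 41 = 35
LHS != RHS

No, not on the curve


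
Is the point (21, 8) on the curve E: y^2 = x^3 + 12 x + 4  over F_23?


Check whether y^2 = x^3 + 12 x + 4 (mod 23) for (x, y) = (21, 8).
LHS: y^2 = 8^2 mod 23 = 18
RHS: x^3 + 12 x + 4 = 21^3 + 12*21 + 4 mod 23 = 18
LHS = RHS

Yes, on the curve


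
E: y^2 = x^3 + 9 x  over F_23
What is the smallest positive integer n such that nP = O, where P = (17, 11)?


Compute successive multiples of P until we hit O:
  1P = (17, 11)
  2P = (16, 10)
  3P = (14, 15)
  4P = (4, 10)
  5P = (5, 20)
  6P = (3, 13)
  7P = (11, 21)
  8P = (8, 20)
  ... (continuing to 24P)
  24P = O

ord(P) = 24


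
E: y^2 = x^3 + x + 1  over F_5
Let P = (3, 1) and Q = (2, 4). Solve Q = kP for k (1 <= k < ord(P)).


Enumerate multiples of P until we hit Q = (2, 4):
  1P = (3, 1)
  2P = (0, 1)
  3P = (2, 4)
Match found at i = 3.

k = 3


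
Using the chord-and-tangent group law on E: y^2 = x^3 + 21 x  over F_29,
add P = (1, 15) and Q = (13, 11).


P != Q, so use the chord formula.
s = (y2 - y1) / (x2 - x1) = (25) / (12) mod 29 = 19
x3 = s^2 - x1 - x2 mod 29 = 19^2 - 1 - 13 = 28
y3 = s (x1 - x3) - y1 mod 29 = 19 * (1 - 28) - 15 = 23

P + Q = (28, 23)


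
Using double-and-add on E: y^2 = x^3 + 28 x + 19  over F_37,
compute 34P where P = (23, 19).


k = 34 = 100010_2 (binary, LSB first: 010001)
Double-and-add from P = (23, 19):
  bit 0 = 0: acc unchanged = O
  bit 1 = 1: acc = O + (12, 23) = (12, 23)
  bit 2 = 0: acc unchanged = (12, 23)
  bit 3 = 0: acc unchanged = (12, 23)
  bit 4 = 0: acc unchanged = (12, 23)
  bit 5 = 1: acc = (12, 23) + (25, 29) = (7, 22)

34P = (7, 22)


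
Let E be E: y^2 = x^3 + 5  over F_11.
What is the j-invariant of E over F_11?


Delta = -16(4 a^3 + 27 b^2) mod 11 = 2
-1728 * (4 a)^3 = -1728 * (4*0)^3 mod 11 = 0
j = 0 * 2^(-1) mod 11 = 0

j = 0 (mod 11)


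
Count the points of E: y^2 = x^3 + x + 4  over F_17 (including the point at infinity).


For each x in F_17, count y with y^2 = x^3 + 1 x + 4 mod 17:
  x = 0: RHS = 4, y in [2, 15]  -> 2 point(s)
  x = 3: RHS = 0, y in [0]  -> 1 point(s)
  x = 4: RHS = 4, y in [2, 15]  -> 2 point(s)
  x = 5: RHS = 15, y in [7, 10]  -> 2 point(s)
  x = 13: RHS = 4, y in [2, 15]  -> 2 point(s)
  x = 14: RHS = 8, y in [5, 12]  -> 2 point(s)
  x = 16: RHS = 2, y in [6, 11]  -> 2 point(s)
Affine points: 13. Add the point at infinity: total = 14.

#E(F_17) = 14


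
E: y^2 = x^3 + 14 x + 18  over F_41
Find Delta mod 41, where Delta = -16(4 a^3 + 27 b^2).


4 a^3 + 27 b^2 = 4*14^3 + 27*18^2 = 10976 + 8748 = 19724
Delta = -16 * (19724) = -315584
Delta mod 41 = 34

Delta = 34 (mod 41)


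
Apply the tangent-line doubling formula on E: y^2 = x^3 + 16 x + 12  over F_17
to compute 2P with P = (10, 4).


Doubling: s = (3 x1^2 + a) / (2 y1)
s = (3*10^2 + 16) / (2*4) mod 17 = 14
x3 = s^2 - 2 x1 mod 17 = 14^2 - 2*10 = 6
y3 = s (x1 - x3) - y1 mod 17 = 14 * (10 - 6) - 4 = 1

2P = (6, 1)


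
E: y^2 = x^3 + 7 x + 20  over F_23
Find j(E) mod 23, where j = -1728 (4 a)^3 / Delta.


Delta = -16(4 a^3 + 27 b^2) mod 23 = 12
-1728 * (4 a)^3 = -1728 * (4*7)^3 mod 23 = 16
j = 16 * 12^(-1) mod 23 = 9

j = 9 (mod 23)


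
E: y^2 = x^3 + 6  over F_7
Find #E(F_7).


For each x in F_7, count y with y^2 = x^3 + 0 x + 6 mod 7:
  x = 1: RHS = 0, y in [0]  -> 1 point(s)
  x = 2: RHS = 0, y in [0]  -> 1 point(s)
  x = 4: RHS = 0, y in [0]  -> 1 point(s)
Affine points: 3. Add the point at infinity: total = 4.

#E(F_7) = 4


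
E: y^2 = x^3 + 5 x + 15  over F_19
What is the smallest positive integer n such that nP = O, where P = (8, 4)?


Compute successive multiples of P until we hit O:
  1P = (8, 4)
  2P = (10, 18)
  3P = (12, 6)
  4P = (4, 17)
  5P = (14, 6)
  6P = (14, 13)
  7P = (4, 2)
  8P = (12, 13)
  ... (continuing to 11P)
  11P = O

ord(P) = 11


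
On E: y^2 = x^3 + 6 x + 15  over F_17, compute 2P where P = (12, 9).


Doubling: s = (3 x1^2 + a) / (2 y1)
s = (3*12^2 + 6) / (2*9) mod 17 = 13
x3 = s^2 - 2 x1 mod 17 = 13^2 - 2*12 = 9
y3 = s (x1 - x3) - y1 mod 17 = 13 * (12 - 9) - 9 = 13

2P = (9, 13)


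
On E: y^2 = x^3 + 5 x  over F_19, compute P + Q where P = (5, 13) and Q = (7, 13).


P != Q, so use the chord formula.
s = (y2 - y1) / (x2 - x1) = (0) / (2) mod 19 = 0
x3 = s^2 - x1 - x2 mod 19 = 0^2 - 5 - 7 = 7
y3 = s (x1 - x3) - y1 mod 19 = 0 * (5 - 7) - 13 = 6

P + Q = (7, 6)
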